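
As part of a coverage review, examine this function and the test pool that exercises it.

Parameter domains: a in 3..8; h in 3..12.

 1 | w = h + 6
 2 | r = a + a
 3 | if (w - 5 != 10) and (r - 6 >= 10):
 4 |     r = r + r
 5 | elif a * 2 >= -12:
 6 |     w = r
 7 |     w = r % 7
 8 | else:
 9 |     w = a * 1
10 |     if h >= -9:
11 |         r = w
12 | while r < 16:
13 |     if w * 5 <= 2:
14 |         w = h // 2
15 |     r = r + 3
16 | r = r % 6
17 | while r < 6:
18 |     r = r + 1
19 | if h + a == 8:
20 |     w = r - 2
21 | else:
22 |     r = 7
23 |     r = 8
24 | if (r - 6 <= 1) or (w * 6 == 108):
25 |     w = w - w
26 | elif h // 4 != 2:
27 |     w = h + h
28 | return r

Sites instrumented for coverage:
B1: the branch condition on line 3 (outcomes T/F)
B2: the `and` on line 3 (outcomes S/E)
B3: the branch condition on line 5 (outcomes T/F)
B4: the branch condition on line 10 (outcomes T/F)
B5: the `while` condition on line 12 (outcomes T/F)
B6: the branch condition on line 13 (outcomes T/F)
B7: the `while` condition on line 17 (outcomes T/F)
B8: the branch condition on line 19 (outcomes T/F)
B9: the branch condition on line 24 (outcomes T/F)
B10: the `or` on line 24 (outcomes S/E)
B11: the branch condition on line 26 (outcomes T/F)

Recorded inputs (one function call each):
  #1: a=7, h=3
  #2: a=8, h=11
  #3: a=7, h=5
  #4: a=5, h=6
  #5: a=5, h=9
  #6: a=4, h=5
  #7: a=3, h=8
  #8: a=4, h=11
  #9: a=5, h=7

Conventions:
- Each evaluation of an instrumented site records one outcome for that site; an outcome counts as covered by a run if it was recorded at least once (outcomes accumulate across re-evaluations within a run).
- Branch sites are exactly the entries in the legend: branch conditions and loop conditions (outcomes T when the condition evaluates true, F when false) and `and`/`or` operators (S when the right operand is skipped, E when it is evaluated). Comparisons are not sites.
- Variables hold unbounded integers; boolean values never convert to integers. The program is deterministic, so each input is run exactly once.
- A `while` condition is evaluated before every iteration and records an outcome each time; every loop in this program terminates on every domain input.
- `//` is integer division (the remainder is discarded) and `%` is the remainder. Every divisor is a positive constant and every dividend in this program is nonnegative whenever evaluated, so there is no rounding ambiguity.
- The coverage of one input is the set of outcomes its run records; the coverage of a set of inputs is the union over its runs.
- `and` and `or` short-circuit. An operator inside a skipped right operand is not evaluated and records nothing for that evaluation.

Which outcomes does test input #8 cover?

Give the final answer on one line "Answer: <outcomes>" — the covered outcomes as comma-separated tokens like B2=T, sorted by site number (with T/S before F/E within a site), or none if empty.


Simulating input #8 (a=4, h=11) step by step:
  B2->E, B1->F, B3->T, B5->T, B6->F, B5->T, B6->F, B5->T, B6->F, B5->F
  B7->T, B7->F, B8->F, B10->E, B9->F, B11->F
distinct outcomes covered: B1=F, B2=E, B3=T, B5=T, B5=F, B6=F, B7=T, B7=F, B8=F, B9=F, B10=E, B11=F
Answer: B1=F, B2=E, B3=T, B5=T, B5=F, B6=F, B7=T, B7=F, B8=F, B9=F, B10=E, B11=F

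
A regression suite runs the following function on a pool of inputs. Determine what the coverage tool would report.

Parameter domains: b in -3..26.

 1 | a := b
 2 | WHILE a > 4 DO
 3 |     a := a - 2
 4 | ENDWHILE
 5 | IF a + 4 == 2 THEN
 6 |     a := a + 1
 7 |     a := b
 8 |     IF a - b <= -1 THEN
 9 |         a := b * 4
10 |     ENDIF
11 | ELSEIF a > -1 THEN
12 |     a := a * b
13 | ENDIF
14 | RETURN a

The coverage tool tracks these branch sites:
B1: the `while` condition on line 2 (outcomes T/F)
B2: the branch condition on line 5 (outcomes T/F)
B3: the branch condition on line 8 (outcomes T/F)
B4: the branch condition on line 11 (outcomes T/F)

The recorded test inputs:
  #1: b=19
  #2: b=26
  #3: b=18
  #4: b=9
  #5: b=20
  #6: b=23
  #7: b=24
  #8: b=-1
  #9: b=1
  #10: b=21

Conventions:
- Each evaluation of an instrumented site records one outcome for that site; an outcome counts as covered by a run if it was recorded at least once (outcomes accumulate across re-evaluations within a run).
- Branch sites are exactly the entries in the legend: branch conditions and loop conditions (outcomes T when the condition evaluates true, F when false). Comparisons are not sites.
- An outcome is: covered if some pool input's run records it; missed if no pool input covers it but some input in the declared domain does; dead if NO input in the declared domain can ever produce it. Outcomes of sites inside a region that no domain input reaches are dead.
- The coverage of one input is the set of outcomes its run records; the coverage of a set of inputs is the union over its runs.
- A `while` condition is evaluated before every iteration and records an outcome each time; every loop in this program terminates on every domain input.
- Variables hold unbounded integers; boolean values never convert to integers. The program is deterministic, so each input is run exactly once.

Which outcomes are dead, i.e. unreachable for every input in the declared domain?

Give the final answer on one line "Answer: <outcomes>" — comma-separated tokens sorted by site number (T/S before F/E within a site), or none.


checking every outcome against all 30 domain inputs:
  B3=T: zero occurrences over every domain input -> dead
  reachable outcomes have witnesses, e.g. B1=T (e.g. b=5), B1=F (e.g. b=-3), B2=T (e.g. b=-2), B2=F (e.g. b=-3)
Answer: B3=T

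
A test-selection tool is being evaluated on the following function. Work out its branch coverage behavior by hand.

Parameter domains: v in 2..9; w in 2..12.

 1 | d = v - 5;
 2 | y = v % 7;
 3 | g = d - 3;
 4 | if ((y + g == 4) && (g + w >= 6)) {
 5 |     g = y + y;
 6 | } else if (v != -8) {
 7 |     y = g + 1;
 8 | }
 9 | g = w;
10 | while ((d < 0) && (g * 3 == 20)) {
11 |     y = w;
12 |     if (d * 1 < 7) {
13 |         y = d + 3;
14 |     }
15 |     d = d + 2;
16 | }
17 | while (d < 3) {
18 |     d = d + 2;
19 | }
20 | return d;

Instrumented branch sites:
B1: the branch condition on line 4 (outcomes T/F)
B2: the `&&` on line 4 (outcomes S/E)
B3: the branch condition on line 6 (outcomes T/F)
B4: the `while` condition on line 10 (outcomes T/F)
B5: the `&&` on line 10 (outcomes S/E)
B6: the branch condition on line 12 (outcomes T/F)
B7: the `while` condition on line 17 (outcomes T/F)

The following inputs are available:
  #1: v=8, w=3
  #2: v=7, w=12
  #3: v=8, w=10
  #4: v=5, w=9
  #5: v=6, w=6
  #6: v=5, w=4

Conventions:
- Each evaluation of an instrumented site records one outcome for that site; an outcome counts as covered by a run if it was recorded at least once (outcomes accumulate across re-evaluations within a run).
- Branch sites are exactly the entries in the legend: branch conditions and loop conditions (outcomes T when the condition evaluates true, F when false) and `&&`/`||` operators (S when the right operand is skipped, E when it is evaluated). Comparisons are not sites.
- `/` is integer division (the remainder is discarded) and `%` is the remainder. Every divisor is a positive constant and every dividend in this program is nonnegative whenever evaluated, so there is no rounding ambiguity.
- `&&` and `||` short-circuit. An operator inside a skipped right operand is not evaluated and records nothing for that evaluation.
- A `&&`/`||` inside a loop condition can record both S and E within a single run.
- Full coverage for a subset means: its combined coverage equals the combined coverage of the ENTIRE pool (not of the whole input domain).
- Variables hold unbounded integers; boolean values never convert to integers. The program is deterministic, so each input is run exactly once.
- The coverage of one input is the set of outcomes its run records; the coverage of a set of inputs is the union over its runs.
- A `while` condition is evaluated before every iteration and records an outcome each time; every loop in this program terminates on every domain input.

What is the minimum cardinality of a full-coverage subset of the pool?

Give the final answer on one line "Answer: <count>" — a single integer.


run #1 (v=8, w=3) runs B2->S, B1->F, B3->T, B5->S, B4->F, B7->F; records B1=F, B2=S, B3=T, B4=F, B5=S, B7=F
run #2 (v=7, w=12) runs B2->S, B1->F, B3->T, B5->S, B4->F, B7->T, B7->F; records B1=F, B2=S, B3=T, B4=F, B5=S, B7=T, B7=F
run #3 (v=8, w=10) runs B2->S, B1->F, B3->T, B5->S, B4->F, B7->F; records B1=F, B2=S, B3=T, B4=F, B5=S, B7=F
run #4 (v=5, w=9) runs B2->S, B1->F, B3->T, B5->S, B4->F, B7->T, B7->T, B7->F; records B1=F, B2=S, B3=T, B4=F, B5=S, B7=T, B7=F
run #5 (v=6, w=6) runs B2->E, B1->F, B3->T, B5->S, B4->F, B7->T, B7->F; records B1=F, B2=E, B3=T, B4=F, B5=S, B7=T, B7=F
run #6 (v=5, w=4) runs B2->S, B1->F, B3->T, B5->S, B4->F, B7->T, B7->T, B7->F; records B1=F, B2=S, B3=T, B4=F, B5=S, B7=T, B7=F
union over all inputs: B1=F, B2=S, B2=E, B3=T, B4=F, B5=S, B7=T, B7=F (8 outcomes)
size 1 is not enough: best union over all size-1 subsets is 7/8
the canonical winner is {1, 5}: size 2, full 8-outcome coverage, earliest index list among size-2 covers
Answer: 2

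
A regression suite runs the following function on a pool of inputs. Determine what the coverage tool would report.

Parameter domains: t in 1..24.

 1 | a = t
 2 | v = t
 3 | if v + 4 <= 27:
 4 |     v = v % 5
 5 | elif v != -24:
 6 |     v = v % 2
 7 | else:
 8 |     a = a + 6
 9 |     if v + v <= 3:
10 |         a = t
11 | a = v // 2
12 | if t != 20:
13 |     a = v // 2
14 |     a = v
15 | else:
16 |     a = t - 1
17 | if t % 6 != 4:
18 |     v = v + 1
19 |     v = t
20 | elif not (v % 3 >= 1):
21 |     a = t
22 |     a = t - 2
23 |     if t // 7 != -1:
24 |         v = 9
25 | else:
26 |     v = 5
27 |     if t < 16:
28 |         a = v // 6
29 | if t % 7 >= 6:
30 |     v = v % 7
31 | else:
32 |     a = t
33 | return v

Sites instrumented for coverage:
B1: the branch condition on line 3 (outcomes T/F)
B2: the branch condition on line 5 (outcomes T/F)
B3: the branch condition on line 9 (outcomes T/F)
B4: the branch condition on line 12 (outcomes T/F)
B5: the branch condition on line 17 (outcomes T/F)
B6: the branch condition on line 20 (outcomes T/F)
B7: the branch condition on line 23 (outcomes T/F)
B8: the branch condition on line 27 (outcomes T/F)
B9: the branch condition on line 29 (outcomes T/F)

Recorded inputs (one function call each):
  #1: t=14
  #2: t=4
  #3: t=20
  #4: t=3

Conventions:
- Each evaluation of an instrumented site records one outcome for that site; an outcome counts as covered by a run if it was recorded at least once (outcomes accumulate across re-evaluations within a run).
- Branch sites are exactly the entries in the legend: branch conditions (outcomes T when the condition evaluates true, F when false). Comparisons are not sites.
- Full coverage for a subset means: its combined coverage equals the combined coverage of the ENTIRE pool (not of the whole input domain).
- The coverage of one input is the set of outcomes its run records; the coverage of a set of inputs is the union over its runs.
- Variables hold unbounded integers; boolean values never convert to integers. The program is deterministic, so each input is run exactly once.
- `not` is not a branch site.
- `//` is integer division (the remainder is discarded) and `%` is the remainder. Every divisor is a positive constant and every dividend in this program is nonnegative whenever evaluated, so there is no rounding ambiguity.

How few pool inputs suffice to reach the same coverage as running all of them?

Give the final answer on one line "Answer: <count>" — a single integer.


#1 (t=14) -> covered: B1=T, B4=T, B5=T, B9=F
#2 (t=4) -> covered: B1=T, B4=T, B5=F, B6=F, B8=T, B9=F
#3 (t=20) -> covered: B1=T, B4=F, B5=T, B9=T
#4 (t=3) -> covered: B1=T, B4=T, B5=T, B9=F
together the pool reaches 9 outcomes: B1=T, B4=T, B4=F, B5=T, B5=F, B6=F, B8=T, B9=T, B9=F
checked all size-1 subsets: none covers 9 outcomes (max 6/9)
inputs {2, 3} (size 2) cover everything; no size-2 subset with a lexicographically smaller index list covers all 9
Answer: 2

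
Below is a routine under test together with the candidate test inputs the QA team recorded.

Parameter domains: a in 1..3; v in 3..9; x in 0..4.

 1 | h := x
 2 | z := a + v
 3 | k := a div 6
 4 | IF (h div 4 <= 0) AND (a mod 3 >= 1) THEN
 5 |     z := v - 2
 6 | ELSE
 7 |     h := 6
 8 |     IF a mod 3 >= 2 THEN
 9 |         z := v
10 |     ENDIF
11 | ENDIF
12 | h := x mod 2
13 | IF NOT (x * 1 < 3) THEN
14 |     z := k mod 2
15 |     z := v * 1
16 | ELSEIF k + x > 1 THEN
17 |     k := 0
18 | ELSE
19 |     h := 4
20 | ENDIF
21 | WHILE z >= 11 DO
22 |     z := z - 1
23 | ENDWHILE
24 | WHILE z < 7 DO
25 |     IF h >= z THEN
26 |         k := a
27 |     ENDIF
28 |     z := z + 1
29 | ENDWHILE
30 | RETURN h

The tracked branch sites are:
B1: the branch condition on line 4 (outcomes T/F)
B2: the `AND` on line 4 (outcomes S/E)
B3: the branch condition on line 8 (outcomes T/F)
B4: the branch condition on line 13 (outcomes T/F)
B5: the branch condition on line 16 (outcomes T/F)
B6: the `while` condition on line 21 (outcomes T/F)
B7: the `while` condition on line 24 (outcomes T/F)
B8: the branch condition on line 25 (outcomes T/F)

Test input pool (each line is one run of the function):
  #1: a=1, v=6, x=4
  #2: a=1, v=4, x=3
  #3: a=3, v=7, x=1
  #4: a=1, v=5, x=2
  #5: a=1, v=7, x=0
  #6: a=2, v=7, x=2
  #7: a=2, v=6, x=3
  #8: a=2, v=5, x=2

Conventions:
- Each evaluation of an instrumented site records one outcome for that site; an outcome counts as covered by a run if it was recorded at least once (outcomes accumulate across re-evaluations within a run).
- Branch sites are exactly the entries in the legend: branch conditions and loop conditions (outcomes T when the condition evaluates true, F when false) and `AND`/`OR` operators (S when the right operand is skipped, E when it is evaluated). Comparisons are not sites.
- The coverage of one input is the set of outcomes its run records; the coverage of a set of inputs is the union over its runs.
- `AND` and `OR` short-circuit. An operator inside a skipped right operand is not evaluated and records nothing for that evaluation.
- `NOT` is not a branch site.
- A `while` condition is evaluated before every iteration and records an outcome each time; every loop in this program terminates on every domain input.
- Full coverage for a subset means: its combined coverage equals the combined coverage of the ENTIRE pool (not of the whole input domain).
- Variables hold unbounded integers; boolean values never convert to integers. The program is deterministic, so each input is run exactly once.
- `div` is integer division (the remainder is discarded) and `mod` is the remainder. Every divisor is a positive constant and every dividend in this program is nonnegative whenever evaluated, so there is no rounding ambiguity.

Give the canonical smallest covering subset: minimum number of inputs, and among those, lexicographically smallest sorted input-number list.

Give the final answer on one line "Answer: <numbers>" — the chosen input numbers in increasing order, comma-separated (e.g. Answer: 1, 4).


input #1, a=1, v=6, x=4: events B2->S, B1->F, B3->F, B4->T, B6->F, B7->T, B8->F, B7->F; outcomes B1=F, B2=S, B3=F, B4=T, B6=F, B7=T, B7=F, B8=F
input #2, a=1, v=4, x=3: events B2->E, B1->T, B4->T, B6->F, B7->T, B8->F, B7->T, B8->F, B7->T, B8->F, B7->F; outcomes B1=T, B2=E, B4=T, B6=F, B7=T, B7=F, B8=F
input #3, a=3, v=7, x=1: events B2->E, B1->F, B3->F, B4->F, B5->F, B6->F, B7->F; outcomes B1=F, B2=E, B3=F, B4=F, B5=F, B6=F, B7=F
input #4, a=1, v=5, x=2: events B2->E, B1->T, B4->F, B5->T, B6->F, B7->T, B8->F, B7->T, B8->F, B7->T, B8->F, B7->T, B8->F, B7->F; outcomes B1=T, B2=E, B4=F, B5=T, B6=F, B7=T, B7=F, B8=F
input #5, a=1, v=7, x=0: events B2->E, B1->T, B4->F, B5->F, B6->F, B7->T, B8->F, B7->T, B8->F, B7->F; outcomes B1=T, B2=E, B4=F, B5=F, B6=F, B7=T, B7=F, B8=F
input #6, a=2, v=7, x=2: events B2->E, B1->T, B4->F, B5->T, B6->F, B7->T, B8->F, B7->T, B8->F, B7->F; outcomes B1=T, B2=E, B4=F, B5=T, B6=F, B7=T, B7=F, B8=F
input #7, a=2, v=6, x=3: events B2->E, B1->T, B4->T, B6->F, B7->T, B8->F, B7->F; outcomes B1=T, B2=E, B4=T, B6=F, B7=T, B7=F, B8=F
input #8, a=2, v=5, x=2: events B2->E, B1->T, B4->F, B5->T, B6->F, B7->T, B8->F, B7->T, B8->F, B7->T, B8->F, B7->T, B8->F, B7->F; outcomes B1=T, B2=E, B4=F, B5=T, B6=F, B7=T, B7=F, B8=F
pool-wide coverage (13 outcomes): B1=T, B1=F, B2=S, B2=E, B3=F, B4=T, B4=F, B5=T, B5=F, B6=F, B7=T, B7=F, B8=F
checked all size-1 subsets: none covers 13 outcomes (max 8/13)
checked all size-2 subsets: none covers 13 outcomes (max 12/13)
size 3: inputs {1, 3, 4} cover all 13 outcomes, and no lexicographically smaller subset of this size does
Answer: 1, 3, 4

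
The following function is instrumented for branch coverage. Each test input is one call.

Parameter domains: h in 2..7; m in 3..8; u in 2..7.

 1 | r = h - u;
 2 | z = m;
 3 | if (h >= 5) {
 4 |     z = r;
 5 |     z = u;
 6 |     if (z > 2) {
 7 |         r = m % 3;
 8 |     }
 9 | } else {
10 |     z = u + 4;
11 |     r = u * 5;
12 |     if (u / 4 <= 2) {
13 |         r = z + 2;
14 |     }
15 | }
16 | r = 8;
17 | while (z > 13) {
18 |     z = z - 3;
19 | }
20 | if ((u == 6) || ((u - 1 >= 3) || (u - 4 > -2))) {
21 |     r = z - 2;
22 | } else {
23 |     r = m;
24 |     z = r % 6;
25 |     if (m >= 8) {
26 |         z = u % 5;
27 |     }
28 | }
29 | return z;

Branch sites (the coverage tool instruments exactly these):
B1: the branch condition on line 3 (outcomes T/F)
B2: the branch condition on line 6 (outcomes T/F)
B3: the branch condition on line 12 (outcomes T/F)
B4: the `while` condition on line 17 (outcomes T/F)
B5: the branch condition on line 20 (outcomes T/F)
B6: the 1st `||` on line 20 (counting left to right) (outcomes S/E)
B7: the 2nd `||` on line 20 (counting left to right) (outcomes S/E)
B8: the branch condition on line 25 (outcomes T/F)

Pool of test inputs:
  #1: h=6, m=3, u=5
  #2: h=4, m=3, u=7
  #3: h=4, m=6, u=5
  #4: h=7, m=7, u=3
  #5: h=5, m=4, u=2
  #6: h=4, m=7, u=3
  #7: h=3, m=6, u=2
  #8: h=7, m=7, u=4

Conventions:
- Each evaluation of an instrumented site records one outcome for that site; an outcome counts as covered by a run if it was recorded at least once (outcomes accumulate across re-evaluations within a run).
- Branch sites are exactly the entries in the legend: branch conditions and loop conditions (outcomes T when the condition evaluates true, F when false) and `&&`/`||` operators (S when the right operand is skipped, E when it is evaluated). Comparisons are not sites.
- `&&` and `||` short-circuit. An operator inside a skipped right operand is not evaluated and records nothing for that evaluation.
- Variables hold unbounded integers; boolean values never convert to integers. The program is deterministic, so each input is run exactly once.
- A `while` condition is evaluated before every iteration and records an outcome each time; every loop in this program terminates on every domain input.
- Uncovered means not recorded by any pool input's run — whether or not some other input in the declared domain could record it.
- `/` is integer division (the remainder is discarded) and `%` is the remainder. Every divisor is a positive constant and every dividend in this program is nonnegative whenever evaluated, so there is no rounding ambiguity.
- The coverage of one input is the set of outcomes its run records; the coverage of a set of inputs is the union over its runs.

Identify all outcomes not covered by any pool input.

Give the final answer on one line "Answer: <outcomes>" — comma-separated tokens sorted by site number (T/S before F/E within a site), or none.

input #1 (h=6, m=3, u=5): covers B1=T, B2=T, B4=F, B5=T, B6=E, B7=S
input #2 (h=4, m=3, u=7): covers B1=F, B3=T, B4=F, B5=T, B6=E, B7=S
input #3 (h=4, m=6, u=5): covers B1=F, B3=T, B4=F, B5=T, B6=E, B7=S
input #4 (h=7, m=7, u=3): covers B1=T, B2=T, B4=F, B5=T, B6=E, B7=E
input #5 (h=5, m=4, u=2): covers B1=T, B2=F, B4=F, B5=F, B6=E, B7=E, B8=F
input #6 (h=4, m=7, u=3): covers B1=F, B3=T, B4=F, B5=T, B6=E, B7=E
input #7 (h=3, m=6, u=2): covers B1=F, B3=T, B4=F, B5=F, B6=E, B7=E, B8=F
input #8 (h=7, m=7, u=4): covers B1=T, B2=T, B4=F, B5=T, B6=E, B7=S
union over the pool: B1=T, B1=F, B2=T, B2=F, B3=T, B4=F, B5=T, B5=F, B6=E, B7=S, B7=E, B8=F
uncovered (4 of 16): B3=F, B4=T, B6=S, B8=T

Answer: B3=F, B4=T, B6=S, B8=T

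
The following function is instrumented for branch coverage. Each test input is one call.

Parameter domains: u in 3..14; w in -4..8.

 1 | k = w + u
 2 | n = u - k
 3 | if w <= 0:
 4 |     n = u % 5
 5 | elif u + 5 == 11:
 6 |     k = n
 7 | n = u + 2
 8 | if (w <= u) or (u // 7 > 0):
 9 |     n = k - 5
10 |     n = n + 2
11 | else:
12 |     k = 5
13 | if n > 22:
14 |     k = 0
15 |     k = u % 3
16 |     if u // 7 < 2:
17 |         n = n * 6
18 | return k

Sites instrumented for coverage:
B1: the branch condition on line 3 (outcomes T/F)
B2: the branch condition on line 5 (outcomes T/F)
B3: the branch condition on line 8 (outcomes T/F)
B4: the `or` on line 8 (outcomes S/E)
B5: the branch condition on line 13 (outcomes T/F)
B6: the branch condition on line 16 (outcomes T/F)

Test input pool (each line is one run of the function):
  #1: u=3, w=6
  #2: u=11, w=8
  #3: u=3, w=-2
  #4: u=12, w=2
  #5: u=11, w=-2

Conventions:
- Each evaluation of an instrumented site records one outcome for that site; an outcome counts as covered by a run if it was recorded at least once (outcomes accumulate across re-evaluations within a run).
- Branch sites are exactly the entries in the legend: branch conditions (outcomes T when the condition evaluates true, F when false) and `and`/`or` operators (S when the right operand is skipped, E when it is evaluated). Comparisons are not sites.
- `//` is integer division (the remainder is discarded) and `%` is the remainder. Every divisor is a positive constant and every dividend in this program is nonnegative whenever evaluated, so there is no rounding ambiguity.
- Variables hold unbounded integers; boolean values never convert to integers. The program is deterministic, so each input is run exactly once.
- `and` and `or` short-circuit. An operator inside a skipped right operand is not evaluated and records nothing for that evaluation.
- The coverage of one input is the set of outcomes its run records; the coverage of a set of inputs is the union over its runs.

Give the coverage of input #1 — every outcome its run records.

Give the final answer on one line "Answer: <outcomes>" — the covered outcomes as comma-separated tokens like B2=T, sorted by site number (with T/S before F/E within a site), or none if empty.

Running input #1 (u=3, w=6), event by event:
  B1->F, B2->F, B4->E, B3->F, B5->F
as a set, this run covers: B1=F, B2=F, B3=F, B4=E, B5=F

Answer: B1=F, B2=F, B3=F, B4=E, B5=F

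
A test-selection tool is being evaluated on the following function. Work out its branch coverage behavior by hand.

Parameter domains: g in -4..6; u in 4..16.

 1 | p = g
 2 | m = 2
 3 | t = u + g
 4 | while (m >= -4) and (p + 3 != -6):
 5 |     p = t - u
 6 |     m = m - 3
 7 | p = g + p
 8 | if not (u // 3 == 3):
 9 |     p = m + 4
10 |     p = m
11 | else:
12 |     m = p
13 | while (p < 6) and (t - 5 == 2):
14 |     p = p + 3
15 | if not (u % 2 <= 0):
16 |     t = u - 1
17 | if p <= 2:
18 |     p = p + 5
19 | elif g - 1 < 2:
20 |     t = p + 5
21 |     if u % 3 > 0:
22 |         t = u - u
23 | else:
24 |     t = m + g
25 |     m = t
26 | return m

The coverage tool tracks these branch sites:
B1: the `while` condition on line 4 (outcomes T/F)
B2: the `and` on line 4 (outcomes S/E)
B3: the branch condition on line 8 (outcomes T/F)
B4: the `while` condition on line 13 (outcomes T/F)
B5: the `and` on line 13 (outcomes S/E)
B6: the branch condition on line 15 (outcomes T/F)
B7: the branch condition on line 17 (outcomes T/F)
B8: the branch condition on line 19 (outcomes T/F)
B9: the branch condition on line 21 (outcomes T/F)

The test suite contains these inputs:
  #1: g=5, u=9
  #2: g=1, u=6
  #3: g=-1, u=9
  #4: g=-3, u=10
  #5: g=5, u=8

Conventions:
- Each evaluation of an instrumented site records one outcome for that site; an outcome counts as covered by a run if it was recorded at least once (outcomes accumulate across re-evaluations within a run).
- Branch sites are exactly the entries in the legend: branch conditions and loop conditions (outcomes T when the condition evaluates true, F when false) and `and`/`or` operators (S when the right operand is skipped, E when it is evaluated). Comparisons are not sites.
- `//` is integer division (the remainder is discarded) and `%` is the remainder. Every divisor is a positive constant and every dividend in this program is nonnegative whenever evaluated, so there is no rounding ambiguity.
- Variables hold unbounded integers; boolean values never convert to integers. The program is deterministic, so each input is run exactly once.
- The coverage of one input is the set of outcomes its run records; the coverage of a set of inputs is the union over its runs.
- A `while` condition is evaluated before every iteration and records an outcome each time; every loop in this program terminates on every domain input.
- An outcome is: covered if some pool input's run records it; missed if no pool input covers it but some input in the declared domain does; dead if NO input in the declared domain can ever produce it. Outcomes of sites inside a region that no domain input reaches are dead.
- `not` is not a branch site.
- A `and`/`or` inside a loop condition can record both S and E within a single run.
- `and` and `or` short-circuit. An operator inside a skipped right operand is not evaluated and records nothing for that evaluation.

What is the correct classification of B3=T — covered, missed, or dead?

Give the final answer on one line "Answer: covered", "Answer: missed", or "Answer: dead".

B3=T is recorded by pool input(s) 2, 5 -> covered

Answer: covered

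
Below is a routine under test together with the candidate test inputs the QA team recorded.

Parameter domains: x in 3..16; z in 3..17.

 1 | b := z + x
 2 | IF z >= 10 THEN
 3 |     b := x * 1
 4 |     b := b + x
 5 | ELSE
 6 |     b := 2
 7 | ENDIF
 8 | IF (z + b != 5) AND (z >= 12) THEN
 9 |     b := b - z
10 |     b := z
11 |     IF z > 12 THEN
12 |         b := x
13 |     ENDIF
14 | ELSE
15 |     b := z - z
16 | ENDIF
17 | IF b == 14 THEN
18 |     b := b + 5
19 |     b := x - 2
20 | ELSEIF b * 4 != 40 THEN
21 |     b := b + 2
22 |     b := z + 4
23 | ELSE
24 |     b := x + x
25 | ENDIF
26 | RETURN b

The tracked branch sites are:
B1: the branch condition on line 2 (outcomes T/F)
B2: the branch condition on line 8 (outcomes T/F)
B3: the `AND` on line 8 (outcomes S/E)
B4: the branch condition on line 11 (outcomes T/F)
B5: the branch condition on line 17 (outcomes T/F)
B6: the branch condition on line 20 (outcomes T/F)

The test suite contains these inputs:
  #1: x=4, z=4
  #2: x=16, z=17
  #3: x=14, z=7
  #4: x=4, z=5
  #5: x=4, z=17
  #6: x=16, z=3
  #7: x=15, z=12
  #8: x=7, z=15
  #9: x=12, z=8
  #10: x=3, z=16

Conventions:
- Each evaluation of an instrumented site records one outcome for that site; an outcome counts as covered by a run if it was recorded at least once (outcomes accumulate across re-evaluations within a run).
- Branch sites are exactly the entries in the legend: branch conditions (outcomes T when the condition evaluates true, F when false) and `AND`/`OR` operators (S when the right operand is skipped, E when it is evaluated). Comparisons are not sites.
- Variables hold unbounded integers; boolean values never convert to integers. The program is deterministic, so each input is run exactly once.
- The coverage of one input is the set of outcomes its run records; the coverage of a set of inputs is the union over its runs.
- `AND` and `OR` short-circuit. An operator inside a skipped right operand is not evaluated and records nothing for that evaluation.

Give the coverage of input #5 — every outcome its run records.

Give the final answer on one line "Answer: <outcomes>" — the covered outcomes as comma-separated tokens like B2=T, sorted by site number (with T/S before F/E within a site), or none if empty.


Simulating input #5 (x=4, z=17) step by step:
  B1->T, B3->E, B2->T, B4->T, B5->F, B6->T
deduplicating events, the covered set is: B1=T, B2=T, B3=E, B4=T, B5=F, B6=T
Answer: B1=T, B2=T, B3=E, B4=T, B5=F, B6=T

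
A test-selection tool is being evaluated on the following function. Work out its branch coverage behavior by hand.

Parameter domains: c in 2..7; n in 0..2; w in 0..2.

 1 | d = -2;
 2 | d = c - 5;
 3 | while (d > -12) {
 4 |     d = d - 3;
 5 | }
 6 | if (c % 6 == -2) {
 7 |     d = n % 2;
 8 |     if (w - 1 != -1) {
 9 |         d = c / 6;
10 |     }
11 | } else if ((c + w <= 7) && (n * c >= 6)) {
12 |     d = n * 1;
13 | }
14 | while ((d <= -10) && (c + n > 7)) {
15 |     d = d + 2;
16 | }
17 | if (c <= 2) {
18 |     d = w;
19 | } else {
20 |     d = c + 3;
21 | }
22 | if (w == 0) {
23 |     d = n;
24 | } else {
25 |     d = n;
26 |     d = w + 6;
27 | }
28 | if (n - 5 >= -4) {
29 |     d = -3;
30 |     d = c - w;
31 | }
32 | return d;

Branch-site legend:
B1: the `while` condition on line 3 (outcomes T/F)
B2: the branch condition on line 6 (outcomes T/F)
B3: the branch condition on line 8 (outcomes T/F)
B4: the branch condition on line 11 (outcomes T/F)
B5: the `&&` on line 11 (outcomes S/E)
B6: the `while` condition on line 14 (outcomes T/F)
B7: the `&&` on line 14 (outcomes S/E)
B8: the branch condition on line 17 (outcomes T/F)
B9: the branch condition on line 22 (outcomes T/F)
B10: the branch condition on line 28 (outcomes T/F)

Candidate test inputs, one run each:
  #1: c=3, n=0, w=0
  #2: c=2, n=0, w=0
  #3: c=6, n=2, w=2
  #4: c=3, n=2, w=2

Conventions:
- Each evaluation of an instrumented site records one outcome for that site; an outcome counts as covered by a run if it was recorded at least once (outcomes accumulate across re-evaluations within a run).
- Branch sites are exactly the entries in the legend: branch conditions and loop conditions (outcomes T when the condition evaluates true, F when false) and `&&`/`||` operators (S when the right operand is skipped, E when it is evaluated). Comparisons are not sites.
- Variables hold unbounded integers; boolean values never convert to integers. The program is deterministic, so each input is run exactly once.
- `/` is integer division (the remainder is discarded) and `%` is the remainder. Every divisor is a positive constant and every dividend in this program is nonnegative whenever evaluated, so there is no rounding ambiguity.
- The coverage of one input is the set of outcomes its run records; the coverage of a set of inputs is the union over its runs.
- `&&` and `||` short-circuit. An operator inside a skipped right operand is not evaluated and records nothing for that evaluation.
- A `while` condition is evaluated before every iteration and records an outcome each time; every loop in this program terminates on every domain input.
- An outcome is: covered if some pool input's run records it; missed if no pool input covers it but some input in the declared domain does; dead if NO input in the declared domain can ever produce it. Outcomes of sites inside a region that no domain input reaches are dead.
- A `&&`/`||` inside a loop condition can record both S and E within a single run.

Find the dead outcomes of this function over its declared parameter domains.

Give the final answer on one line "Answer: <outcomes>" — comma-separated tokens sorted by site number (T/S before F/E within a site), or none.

checking every outcome against all 54 domain inputs:
  B2=T: no domain input ever produces it -> dead
  B3=T: no domain input ever produces it -> dead
  B3=F: no domain input ever produces it -> dead
  reachable outcomes have witnesses, e.g. B1=T (e.g. c=2, n=0, w=0), B1=F (e.g. c=2, n=0, w=0), B2=F (e.g. c=2, n=0, w=0), B4=T (e.g. c=3, n=2, w=0)

Answer: B2=T, B3=T, B3=F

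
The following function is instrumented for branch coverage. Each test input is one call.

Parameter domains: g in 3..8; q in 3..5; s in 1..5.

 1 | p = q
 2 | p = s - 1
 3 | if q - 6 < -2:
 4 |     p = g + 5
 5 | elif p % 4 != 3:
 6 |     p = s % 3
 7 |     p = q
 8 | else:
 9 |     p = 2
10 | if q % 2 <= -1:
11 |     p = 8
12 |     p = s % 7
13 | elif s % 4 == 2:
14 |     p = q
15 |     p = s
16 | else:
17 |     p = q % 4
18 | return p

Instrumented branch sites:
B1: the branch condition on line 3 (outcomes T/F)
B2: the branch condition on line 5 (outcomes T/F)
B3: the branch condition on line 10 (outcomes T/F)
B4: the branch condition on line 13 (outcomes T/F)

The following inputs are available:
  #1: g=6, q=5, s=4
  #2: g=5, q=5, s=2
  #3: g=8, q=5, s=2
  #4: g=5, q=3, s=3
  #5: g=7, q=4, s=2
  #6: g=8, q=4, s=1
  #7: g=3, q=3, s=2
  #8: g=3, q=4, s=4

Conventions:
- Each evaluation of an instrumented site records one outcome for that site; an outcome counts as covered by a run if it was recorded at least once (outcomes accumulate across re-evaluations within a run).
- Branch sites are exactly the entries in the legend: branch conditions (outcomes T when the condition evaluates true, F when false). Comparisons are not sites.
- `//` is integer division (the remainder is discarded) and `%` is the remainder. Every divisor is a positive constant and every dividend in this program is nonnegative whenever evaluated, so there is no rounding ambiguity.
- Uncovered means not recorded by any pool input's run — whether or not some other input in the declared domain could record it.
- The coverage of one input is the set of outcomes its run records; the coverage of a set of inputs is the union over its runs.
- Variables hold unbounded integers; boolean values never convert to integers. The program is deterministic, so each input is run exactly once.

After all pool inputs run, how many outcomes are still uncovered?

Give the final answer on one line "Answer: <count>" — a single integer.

run #1 (g=6, q=5, s=4) runs B1->F, B2->F, B3->F, B4->F; records B1=F, B2=F, B3=F, B4=F
run #2 (g=5, q=5, s=2) runs B1->F, B2->T, B3->F, B4->T; records B1=F, B2=T, B3=F, B4=T
run #3 (g=8, q=5, s=2) runs B1->F, B2->T, B3->F, B4->T; records B1=F, B2=T, B3=F, B4=T
run #4 (g=5, q=3, s=3) runs B1->T, B3->F, B4->F; records B1=T, B3=F, B4=F
run #5 (g=7, q=4, s=2) runs B1->F, B2->T, B3->F, B4->T; records B1=F, B2=T, B3=F, B4=T
run #6 (g=8, q=4, s=1) runs B1->F, B2->T, B3->F, B4->F; records B1=F, B2=T, B3=F, B4=F
run #7 (g=3, q=3, s=2) runs B1->T, B3->F, B4->T; records B1=T, B3=F, B4=T
run #8 (g=3, q=4, s=4) runs B1->F, B2->F, B3->F, B4->F; records B1=F, B2=F, B3=F, B4=F
union over the pool: B1=T, B1=F, B2=T, B2=F, B3=F, B4=T, B4=F
uncovered (1 of 8): B3=T

Answer: 1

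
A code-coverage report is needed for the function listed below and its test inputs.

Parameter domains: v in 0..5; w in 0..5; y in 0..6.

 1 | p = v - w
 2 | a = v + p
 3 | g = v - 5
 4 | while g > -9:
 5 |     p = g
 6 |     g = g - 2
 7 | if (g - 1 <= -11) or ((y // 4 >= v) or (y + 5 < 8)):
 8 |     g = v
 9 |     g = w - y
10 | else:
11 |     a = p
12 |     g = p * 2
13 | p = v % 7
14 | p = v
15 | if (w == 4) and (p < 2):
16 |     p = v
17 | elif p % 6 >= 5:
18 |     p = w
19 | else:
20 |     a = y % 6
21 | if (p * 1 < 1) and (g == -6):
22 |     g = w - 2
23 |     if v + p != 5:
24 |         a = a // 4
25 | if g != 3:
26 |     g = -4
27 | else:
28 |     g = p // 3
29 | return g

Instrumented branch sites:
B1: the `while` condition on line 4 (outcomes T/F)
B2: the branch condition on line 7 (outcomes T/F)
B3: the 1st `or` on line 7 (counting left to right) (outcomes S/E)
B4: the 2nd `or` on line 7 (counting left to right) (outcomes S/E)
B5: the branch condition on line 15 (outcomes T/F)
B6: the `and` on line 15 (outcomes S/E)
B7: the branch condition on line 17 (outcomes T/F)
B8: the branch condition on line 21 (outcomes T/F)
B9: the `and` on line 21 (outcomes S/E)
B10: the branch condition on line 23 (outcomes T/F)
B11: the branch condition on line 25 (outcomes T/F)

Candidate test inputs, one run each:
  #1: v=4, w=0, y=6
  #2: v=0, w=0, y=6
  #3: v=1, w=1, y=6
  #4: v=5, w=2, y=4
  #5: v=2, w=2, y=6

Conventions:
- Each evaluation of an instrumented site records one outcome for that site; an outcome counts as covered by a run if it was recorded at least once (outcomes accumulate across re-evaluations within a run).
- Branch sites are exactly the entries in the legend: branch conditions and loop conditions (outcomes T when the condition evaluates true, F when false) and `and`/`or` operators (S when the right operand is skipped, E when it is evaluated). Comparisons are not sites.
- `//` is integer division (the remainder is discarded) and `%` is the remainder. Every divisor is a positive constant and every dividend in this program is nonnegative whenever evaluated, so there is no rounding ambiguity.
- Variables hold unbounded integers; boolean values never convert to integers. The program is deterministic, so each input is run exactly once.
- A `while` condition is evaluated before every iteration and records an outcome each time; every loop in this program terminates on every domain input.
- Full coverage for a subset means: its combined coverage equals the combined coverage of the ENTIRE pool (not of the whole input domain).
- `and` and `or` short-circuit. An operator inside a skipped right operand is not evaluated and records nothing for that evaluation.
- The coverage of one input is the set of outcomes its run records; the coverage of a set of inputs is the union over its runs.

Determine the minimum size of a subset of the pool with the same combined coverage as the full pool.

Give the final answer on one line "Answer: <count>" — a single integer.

#1 (v=4, w=0, y=6) -> B1->T, B1->T, B1->T, B1->T, B1->F, B3->E, B4->E, B2->F, B6->S, B5->F, B7->F, B9->S, B8->F, B11->T; covered: B1=T, B1=F, B2=F, B3=E, B4=E, B5=F, B6=S, B7=F, B8=F, B9=S, B11=T
#2 (v=0, w=0, y=6) -> B1->T, B1->T, B1->F, B3->E, B4->S, B2->T, B6->S, B5->F, B7->F, B9->E, B8->T, B10->T, B11->T; covered: B1=T, B1=F, B2=T, B3=E, B4=S, B5=F, B6=S, B7=F, B8=T, B9=E, B10=T, B11=T
#3 (v=1, w=1, y=6) -> B1->T, B1->T, B1->T, B1->F, B3->S, B2->T, B6->S, B5->F, B7->F, B9->S, B8->F, B11->T; covered: B1=T, B1=F, B2=T, B3=S, B5=F, B6=S, B7=F, B8=F, B9=S, B11=T
#4 (v=5, w=2, y=4) -> B1->T, B1->T, B1->T, B1->T, B1->T, B1->F, B3->S, B2->T, B6->S, B5->F, B7->T, B9->S, B8->F, B11->T; covered: B1=T, B1=F, B2=T, B3=S, B5=F, B6=S, B7=T, B8=F, B9=S, B11=T
#5 (v=2, w=2, y=6) -> B1->T, B1->T, B1->T, B1->F, B3->E, B4->E, B2->F, B6->S, B5->F, B7->F, B9->S, B8->F, B11->T; covered: B1=T, B1=F, B2=F, B3=E, B4=E, B5=F, B6=S, B7=F, B8=F, B9=S, B11=T
together the pool reaches 18 outcomes: B1=T, B1=F, B2=T, B2=F, B3=S, B3=E, B4=S, B4=E, B5=F, B6=S, B7=T, B7=F, B8=T, B8=F, B9=S, B9=E, B10=T, B11=T
size 1 is not enough: best union over all size-1 subsets is 12/18
size 2 is not enough: best union over all size-2 subsets is 16/18
size 3: inputs {1, 2, 4} cover all 18 outcomes, and no lexicographically smaller subset of this size does

Answer: 3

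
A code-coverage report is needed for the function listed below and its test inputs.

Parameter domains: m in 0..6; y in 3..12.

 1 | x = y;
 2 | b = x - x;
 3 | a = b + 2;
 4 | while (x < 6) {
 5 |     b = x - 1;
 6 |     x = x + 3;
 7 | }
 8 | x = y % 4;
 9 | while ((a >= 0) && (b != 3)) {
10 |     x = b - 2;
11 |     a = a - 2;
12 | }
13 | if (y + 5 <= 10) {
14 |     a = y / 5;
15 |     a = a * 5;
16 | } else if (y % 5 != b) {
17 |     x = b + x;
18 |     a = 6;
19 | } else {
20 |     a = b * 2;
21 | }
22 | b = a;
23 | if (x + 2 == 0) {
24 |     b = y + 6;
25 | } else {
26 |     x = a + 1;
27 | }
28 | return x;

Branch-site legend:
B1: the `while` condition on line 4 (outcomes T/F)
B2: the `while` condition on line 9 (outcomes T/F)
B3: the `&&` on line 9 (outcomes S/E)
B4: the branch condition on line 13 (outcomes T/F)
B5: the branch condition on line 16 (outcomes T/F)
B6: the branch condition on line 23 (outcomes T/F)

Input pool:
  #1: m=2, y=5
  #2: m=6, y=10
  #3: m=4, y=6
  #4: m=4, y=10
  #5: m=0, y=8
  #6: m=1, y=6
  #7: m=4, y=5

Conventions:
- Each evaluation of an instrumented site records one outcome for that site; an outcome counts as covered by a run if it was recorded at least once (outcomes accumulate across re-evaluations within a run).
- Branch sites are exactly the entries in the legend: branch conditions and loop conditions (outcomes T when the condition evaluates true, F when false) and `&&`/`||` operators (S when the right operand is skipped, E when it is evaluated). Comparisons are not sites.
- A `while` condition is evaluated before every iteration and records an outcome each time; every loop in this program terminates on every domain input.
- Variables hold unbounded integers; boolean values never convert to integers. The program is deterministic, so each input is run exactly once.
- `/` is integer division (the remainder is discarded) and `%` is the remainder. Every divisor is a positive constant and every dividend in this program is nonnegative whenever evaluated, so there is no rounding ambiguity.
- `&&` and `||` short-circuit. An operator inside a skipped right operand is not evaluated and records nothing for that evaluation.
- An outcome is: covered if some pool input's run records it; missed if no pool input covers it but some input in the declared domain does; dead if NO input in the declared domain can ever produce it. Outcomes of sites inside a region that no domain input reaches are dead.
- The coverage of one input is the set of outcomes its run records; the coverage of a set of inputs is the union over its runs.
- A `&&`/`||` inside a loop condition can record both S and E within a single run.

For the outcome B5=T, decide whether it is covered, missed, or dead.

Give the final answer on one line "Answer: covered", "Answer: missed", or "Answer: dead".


B5=T is recorded by pool input(s) 3, 5, 6 -> covered
Answer: covered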